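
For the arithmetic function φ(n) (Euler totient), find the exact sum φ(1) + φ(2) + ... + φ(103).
Σ_{n ≤ 103} φ(n) = 3278

Compute φ(n) for each 1 ≤ n ≤ 103: φ(1) = 1, φ(2) = 1, φ(3) = 2, φ(4) = 2, φ(5) = 4, φ(6) = 2, φ(7) = 6, φ(8) = 4, φ(9) = 6, φ(10) = 4, φ(11) = 10, φ(12) = 4, φ(13) = 12, φ(14) = 6, φ(15) = 8, φ(16) = 8, φ(17) = 16, φ(18) = 6, φ(19) = 18, φ(20) = 8, φ(21) = 12, φ(22) = 10, φ(23) = 22, φ(24) = 8, φ(25) = 20, φ(26) = 12, φ(27) = 18, φ(28) = 12, φ(29) = 28, φ(30) = 8, φ(31) = 30, φ(32) = 16, φ(33) = 20, φ(34) = 16, φ(35) = 24, φ(36) = 12, φ(37) = 36, φ(38) = 18, φ(39) = 24, φ(40) = 16, φ(41) = 40, φ(42) = 12, φ(43) = 42, φ(44) = 20, φ(45) = 24, φ(46) = 22, φ(47) = 46, φ(48) = 16, φ(49) = 42, φ(50) = 20, φ(51) = 32, φ(52) = 24, φ(53) = 52, φ(54) = 18, φ(55) = 40, φ(56) = 24, φ(57) = 36, φ(58) = 28, φ(59) = 58, φ(60) = 16, φ(61) = 60, φ(62) = 30, φ(63) = 36, φ(64) = 32, φ(65) = 48, φ(66) = 20, φ(67) = 66, φ(68) = 32, φ(69) = 44, φ(70) = 24, φ(71) = 70, φ(72) = 24, φ(73) = 72, φ(74) = 36, φ(75) = 40, φ(76) = 36, φ(77) = 60, φ(78) = 24, φ(79) = 78, φ(80) = 32, φ(81) = 54, φ(82) = 40, φ(83) = 82, φ(84) = 24, φ(85) = 64, φ(86) = 42, φ(87) = 56, φ(88) = 40, φ(89) = 88, φ(90) = 24, φ(91) = 72, φ(92) = 44, φ(93) = 60, φ(94) = 46, φ(95) = 72, φ(96) = 32, φ(97) = 96, φ(98) = 42, φ(99) = 60, φ(100) = 40, φ(101) = 100, φ(102) = 32, φ(103) = 102. Summing all 103 values: 3278. (Average order: Σ_{n ≤ x} φ(n) ~ (3/π²) x². For x = 103, (3/π²)·103² ≈ 3224.75.)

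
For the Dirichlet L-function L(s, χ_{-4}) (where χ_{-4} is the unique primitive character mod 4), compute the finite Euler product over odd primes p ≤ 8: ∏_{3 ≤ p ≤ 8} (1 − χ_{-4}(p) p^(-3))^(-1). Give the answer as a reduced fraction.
∏ = 165375/170624

The odd primes p ≤ 8 are [3, 5, 7]. For each, χ(p) = 1 if p ≡ 1 mod 4, χ(p) = −1 if p ≡ 3 mod 4. Taking (1 − χ(p)/p^3)^(-1) = p^3/(p^3 − χ(p)): (1 − (-1)/3^3)^(-1) · (1 − (1)/5^3)^(-1) · (1 − (-1)/7^3)^(-1) = 165375/170624.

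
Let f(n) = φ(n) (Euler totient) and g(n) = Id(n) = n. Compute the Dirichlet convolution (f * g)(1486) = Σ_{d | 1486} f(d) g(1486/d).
(φ * Id)(1486) = 4455

Divisors of 1486: [1, 2, 743, 1486]. For each d | 1486:
  d = 1: φ(1) · Id(1486/1) = 1 · 1486 = 1486
  d = 2: φ(2) · Id(1486/2) = 1 · 743 = 743
  d = 743: φ(743) · Id(1486/743) = 742 · 2 = 1484
  d = 1486: φ(1486) · Id(1486/1486) = 742 · 1 = 742
Summing: (φ * Id)(1486) = 1486 + 743 + 1484 + 742 = 4455.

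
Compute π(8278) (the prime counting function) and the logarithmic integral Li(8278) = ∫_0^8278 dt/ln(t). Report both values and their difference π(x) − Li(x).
π(8278) = 1038;  Li(8278) ≈ 1057.29;  π(x) − Li(x) ≈ -19.29.

Direct count of primes ≤ 8278 gives π(8278) = 1038. Numerical evaluation of the logarithmic integral gives Li(8278) ≈ 1057.29. The difference π(x) − Li(x) ≈ -19.29 is typically negative for small/moderate x (Li(x) overestimates), though Littlewood's theorem shows this sign changes infinitely often.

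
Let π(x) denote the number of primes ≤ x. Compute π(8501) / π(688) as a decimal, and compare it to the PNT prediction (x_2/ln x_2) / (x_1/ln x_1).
π(8501)/π(688) = 1060/124 ≈ 8.5484;  PNT prediction ≈ 8.9227.

π(688) = 124 and π(8501) = 1060, so π(8501)/π(688) ≈ 8.5484. The PNT-predicted ratio is (8501/ln(8501)) / (688/ln(688)) ≈ 8.9227. The two agree to within a few percent, as expected.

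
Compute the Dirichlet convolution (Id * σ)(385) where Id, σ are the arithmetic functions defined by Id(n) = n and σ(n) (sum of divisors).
(Id * σ)(385) = 3795

Divisors of 385: [1, 5, 7, 11, 35, 55, 77, 385]. For each d | 385:
  d = 1: Id(1) · σ(385/1) = 1 · 576 = 576
  d = 5: Id(5) · σ(385/5) = 5 · 96 = 480
  d = 7: Id(7) · σ(385/7) = 7 · 72 = 504
  d = 11: Id(11) · σ(385/11) = 11 · 48 = 528
  d = 35: Id(35) · σ(385/35) = 35 · 12 = 420
  d = 55: Id(55) · σ(385/55) = 55 · 8 = 440
  d = 77: Id(77) · σ(385/77) = 77 · 6 = 462
  d = 385: Id(385) · σ(385/385) = 385 · 1 = 385
Summing: (Id * σ)(385) = 576 + 480 + 504 + 528 + 420 + 440 + 462 + 385 = 3795.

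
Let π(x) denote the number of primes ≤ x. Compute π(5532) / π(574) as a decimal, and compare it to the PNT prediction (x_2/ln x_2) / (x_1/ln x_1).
π(5532)/π(574) = 732/105 ≈ 6.9714;  PNT prediction ≈ 7.1040.

π(574) = 105 and π(5532) = 732, so π(5532)/π(574) ≈ 6.9714. The PNT-predicted ratio is (5532/ln(5532)) / (574/ln(574)) ≈ 7.1040. The two agree to within a few percent, as expected.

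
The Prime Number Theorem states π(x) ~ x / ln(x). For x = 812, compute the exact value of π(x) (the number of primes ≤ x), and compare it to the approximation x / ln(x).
π(812) = 141;  x/ln(x) ≈ 121.20;  relative error ≈ 14.04%.

Directly count primes up to 812: π(812) = 141. The PNT approximation gives 812/ln(812) ≈ 812/6.69950 ≈ 121.20. Relative error (π(x) − x/ln(x)) / π(x) ≈ 14.04%; the approximation is known to undercount slightly (Li(x) is a better estimate).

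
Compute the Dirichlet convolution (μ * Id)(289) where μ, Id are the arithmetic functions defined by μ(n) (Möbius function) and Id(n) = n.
(μ * Id)(289) = 272

Divisors of 289: [1, 17, 289]. For each d | 289:
  d = 1: μ(1) · Id(289/1) = 1 · 289 = 289
  d = 17: μ(17) · Id(289/17) = -1 · 17 = -17
  d = 289: μ(289) · Id(289/289) = 0 · 1 = 0
Summing: (μ * Id)(289) = 289 + -17 + 0 = 272.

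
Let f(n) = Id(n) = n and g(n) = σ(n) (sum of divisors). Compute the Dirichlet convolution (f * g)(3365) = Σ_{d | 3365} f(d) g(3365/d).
(Id * σ)(3365) = 14817

Divisors of 3365: [1, 5, 673, 3365]. For each d | 3365:
  d = 1: Id(1) · σ(3365/1) = 1 · 4044 = 4044
  d = 5: Id(5) · σ(3365/5) = 5 · 674 = 3370
  d = 673: Id(673) · σ(3365/673) = 673 · 6 = 4038
  d = 3365: Id(3365) · σ(3365/3365) = 3365 · 1 = 3365
Summing: (Id * σ)(3365) = 4044 + 3370 + 4038 + 3365 = 14817.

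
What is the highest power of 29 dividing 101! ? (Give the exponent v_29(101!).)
v_29(101!) = 3

Legendre's formula: v_p(n!) = Σ_{k ≥ 1} ⌊n / p^k⌋. For p = 29, n = 101, the terms are:
  ⌊101/29^1⌋ = ⌊101/29⌋ = 3
(the next term ⌊101/29^2⌋ = 0, terminating the sum). Summing: v_29(101!) = 3 = 3.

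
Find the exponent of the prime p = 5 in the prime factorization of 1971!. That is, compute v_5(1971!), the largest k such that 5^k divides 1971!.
v_5(1971!) = 490

Legendre's formula: v_p(n!) = Σ_{k ≥ 1} ⌊n / p^k⌋. For p = 5, n = 1971, the terms are:
  ⌊1971/5^1⌋ = ⌊1971/5⌋ = 394
  ⌊1971/5^2⌋ = ⌊1971/25⌋ = 78
  ⌊1971/5^3⌋ = ⌊1971/125⌋ = 15
  ⌊1971/5^4⌋ = ⌊1971/625⌋ = 3
(the next term ⌊1971/5^5⌋ = 0, terminating the sum). Summing: v_5(1971!) = 394 + 78 + 15 + 3 = 490.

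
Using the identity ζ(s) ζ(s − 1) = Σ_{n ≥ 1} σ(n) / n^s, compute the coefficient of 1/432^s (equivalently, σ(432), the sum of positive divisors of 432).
σ(432) = 1240

In the product (Σ m^0/m^s)(Σ k / k^s) = Σ (Σ_{d | n} d) / n^s, the coefficient of 1/n^s is σ(n) = Σ_{d | n} d. For n = 432, divisors are [1, 2, 3, 4, 6, 8, 9, 12, 16, 18, 24, 27, 36, 48, 54, 72, 108, 144, 216, 432]; summing: σ(432) = 1240.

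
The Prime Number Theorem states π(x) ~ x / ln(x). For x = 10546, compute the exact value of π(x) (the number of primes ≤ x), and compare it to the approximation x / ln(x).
π(10546) = 1288;  x/ln(x) ≈ 1138.45;  relative error ≈ 11.61%.

Directly count primes up to 10546: π(10546) = 1288. The PNT approximation gives 10546/ln(10546) ≈ 10546/9.26350 ≈ 1138.45. Relative error (π(x) − x/ln(x)) / π(x) ≈ 11.61%; the approximation is known to undercount slightly (Li(x) is a better estimate).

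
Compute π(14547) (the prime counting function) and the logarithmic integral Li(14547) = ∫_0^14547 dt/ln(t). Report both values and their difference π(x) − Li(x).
π(14547) = 1703;  Li(14547) ≈ 1729.44;  π(x) − Li(x) ≈ -26.44.

Direct count of primes ≤ 14547 gives π(14547) = 1703. Numerical evaluation of the logarithmic integral gives Li(14547) ≈ 1729.44. The difference π(x) − Li(x) ≈ -26.44 is typically negative for small/moderate x (Li(x) overestimates), though Littlewood's theorem shows this sign changes infinitely often.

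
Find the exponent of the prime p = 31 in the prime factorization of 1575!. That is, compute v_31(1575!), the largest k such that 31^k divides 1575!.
v_31(1575!) = 51

Legendre's formula: v_p(n!) = Σ_{k ≥ 1} ⌊n / p^k⌋. For p = 31, n = 1575, the terms are:
  ⌊1575/31^1⌋ = ⌊1575/31⌋ = 50
  ⌊1575/31^2⌋ = ⌊1575/961⌋ = 1
(the next term ⌊1575/31^3⌋ = 0, terminating the sum). Summing: v_31(1575!) = 50 + 1 = 51.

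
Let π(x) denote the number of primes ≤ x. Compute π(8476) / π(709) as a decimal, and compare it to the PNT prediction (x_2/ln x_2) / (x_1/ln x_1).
π(8476)/π(709) = 1059/127 ≈ 8.3386;  PNT prediction ≈ 8.6755.

π(709) = 127 and π(8476) = 1059, so π(8476)/π(709) ≈ 8.3386. The PNT-predicted ratio is (8476/ln(8476)) / (709/ln(709)) ≈ 8.6755. The two agree to within a few percent, as expected.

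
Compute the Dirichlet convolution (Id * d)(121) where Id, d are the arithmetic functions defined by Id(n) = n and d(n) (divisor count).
(Id * d)(121) = 146

Divisors of 121: [1, 11, 121]. For each d | 121:
  d = 1: Id(1) · d(121/1) = 1 · 3 = 3
  d = 11: Id(11) · d(121/11) = 11 · 2 = 22
  d = 121: Id(121) · d(121/121) = 121 · 1 = 121
Summing: (Id * d)(121) = 3 + 22 + 121 = 146.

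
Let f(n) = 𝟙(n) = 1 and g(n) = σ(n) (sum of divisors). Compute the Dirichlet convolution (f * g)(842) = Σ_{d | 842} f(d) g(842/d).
(𝟙 * σ)(842) = 1692

Divisors of 842: [1, 2, 421, 842]. For each d | 842:
  d = 1: 𝟙(1) · σ(842/1) = 1 · 1266 = 1266
  d = 2: 𝟙(2) · σ(842/2) = 1 · 422 = 422
  d = 421: 𝟙(421) · σ(842/421) = 1 · 3 = 3
  d = 842: 𝟙(842) · σ(842/842) = 1 · 1 = 1
Summing: (𝟙 * σ)(842) = 1266 + 422 + 3 + 1 = 1692.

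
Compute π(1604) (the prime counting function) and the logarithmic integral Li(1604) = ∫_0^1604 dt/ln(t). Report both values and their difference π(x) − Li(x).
π(1604) = 252;  Li(1604) ≈ 261.97;  π(x) − Li(x) ≈ -9.97.

Direct count of primes ≤ 1604 gives π(1604) = 252. Numerical evaluation of the logarithmic integral gives Li(1604) ≈ 261.97. The difference π(x) − Li(x) ≈ -9.97 is typically negative for small/moderate x (Li(x) overestimates), though Littlewood's theorem shows this sign changes infinitely often.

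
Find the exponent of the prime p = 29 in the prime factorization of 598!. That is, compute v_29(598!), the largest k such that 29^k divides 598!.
v_29(598!) = 20

Legendre's formula: v_p(n!) = Σ_{k ≥ 1} ⌊n / p^k⌋. For p = 29, n = 598, the terms are:
  ⌊598/29^1⌋ = ⌊598/29⌋ = 20
(the next term ⌊598/29^2⌋ = 0, terminating the sum). Summing: v_29(598!) = 20 = 20.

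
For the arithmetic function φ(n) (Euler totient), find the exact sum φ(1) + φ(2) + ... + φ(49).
Σ_{n ≤ 49} φ(n) = 754

Compute φ(n) for each 1 ≤ n ≤ 49: φ(1) = 1, φ(2) = 1, φ(3) = 2, φ(4) = 2, φ(5) = 4, φ(6) = 2, φ(7) = 6, φ(8) = 4, φ(9) = 6, φ(10) = 4, φ(11) = 10, φ(12) = 4, φ(13) = 12, φ(14) = 6, φ(15) = 8, φ(16) = 8, φ(17) = 16, φ(18) = 6, φ(19) = 18, φ(20) = 8, φ(21) = 12, φ(22) = 10, φ(23) = 22, φ(24) = 8, φ(25) = 20, φ(26) = 12, φ(27) = 18, φ(28) = 12, φ(29) = 28, φ(30) = 8, φ(31) = 30, φ(32) = 16, φ(33) = 20, φ(34) = 16, φ(35) = 24, φ(36) = 12, φ(37) = 36, φ(38) = 18, φ(39) = 24, φ(40) = 16, φ(41) = 40, φ(42) = 12, φ(43) = 42, φ(44) = 20, φ(45) = 24, φ(46) = 22, φ(47) = 46, φ(48) = 16, φ(49) = 42. Summing all 49 values: 754. (Average order: Σ_{n ≤ x} φ(n) ~ (3/π²) x². For x = 49, (3/π²)·49² ≈ 729.82.)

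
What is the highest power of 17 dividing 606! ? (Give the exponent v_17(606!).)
v_17(606!) = 37

Legendre's formula: v_p(n!) = Σ_{k ≥ 1} ⌊n / p^k⌋. For p = 17, n = 606, the terms are:
  ⌊606/17^1⌋ = ⌊606/17⌋ = 35
  ⌊606/17^2⌋ = ⌊606/289⌋ = 2
(the next term ⌊606/17^3⌋ = 0, terminating the sum). Summing: v_17(606!) = 35 + 2 = 37.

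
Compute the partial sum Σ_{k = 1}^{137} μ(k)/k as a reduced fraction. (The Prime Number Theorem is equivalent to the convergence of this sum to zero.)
Σ μ(k)/k = -16600694851544658808049622411527369069912658611321/36023908815105000242838968099460216033691851270505155

Values of μ(k) for 1 ≤ k ≤ 137: μ(1) = 1, μ(2) = -1, μ(3) = -1, μ(5) = -1, μ(6) = 1, μ(7) = -1, μ(10) = 1, μ(11) = -1, μ(13) = -1, μ(14) = 1, μ(15) = 1, μ(17) = -1, μ(19) = -1, μ(21) = 1, μ(22) = 1, μ(23) = -1, μ(26) = 1, μ(29) = -1, μ(30) = -1, μ(31) = -1, μ(33) = 1, μ(34) = 1, μ(35) = 1, μ(37) = -1, μ(38) = 1, μ(39) = 1, μ(41) = -1, μ(42) = -1, μ(43) = -1, μ(46) = 1, μ(47) = -1, μ(51) = 1, μ(53) = -1, μ(55) = 1, μ(57) = 1, μ(58) = 1, μ(59) = -1, μ(61) = -1, μ(62) = 1, μ(65) = 1, μ(66) = -1, μ(67) = -1, μ(69) = 1, μ(70) = -1, μ(71) = -1, μ(73) = -1, μ(74) = 1, μ(77) = 1, μ(78) = -1, μ(79) = -1, μ(82) = 1, μ(83) = -1, μ(85) = 1, μ(86) = 1, μ(87) = 1, μ(89) = -1, μ(91) = 1, μ(93) = 1, μ(94) = 1, μ(95) = 1, μ(97) = -1, μ(101) = -1, μ(102) = -1, μ(103) = -1, μ(105) = -1, μ(106) = 1, μ(107) = -1, μ(109) = -1, μ(110) = -1, μ(111) = 1, μ(113) = -1, μ(114) = -1, μ(115) = 1, μ(118) = 1, μ(119) = 1, μ(122) = 1, μ(123) = 1, μ(127) = -1, μ(129) = 1, μ(130) = -1, μ(131) = -1, μ(133) = 1, μ(134) = 1, μ(137) = -1, with μ = 0 on non-squarefree integers. Summing μ(k)/k for k where μ(k) ≠ 0 gives -16600694851544658808049622411527369069912658611321/36023908815105000242838968099460216033691851270505155 ≈ -0.0005. (PNT ⟺ this sum → 0 as n → ∞.)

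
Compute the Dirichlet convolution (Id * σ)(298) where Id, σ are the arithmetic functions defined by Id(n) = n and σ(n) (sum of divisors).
(Id * σ)(298) = 1495

Divisors of 298: [1, 2, 149, 298]. For each d | 298:
  d = 1: Id(1) · σ(298/1) = 1 · 450 = 450
  d = 2: Id(2) · σ(298/2) = 2 · 150 = 300
  d = 149: Id(149) · σ(298/149) = 149 · 3 = 447
  d = 298: Id(298) · σ(298/298) = 298 · 1 = 298
Summing: (Id * σ)(298) = 450 + 300 + 447 + 298 = 1495.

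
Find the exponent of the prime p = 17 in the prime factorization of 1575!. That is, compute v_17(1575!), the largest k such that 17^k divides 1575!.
v_17(1575!) = 97

Legendre's formula: v_p(n!) = Σ_{k ≥ 1} ⌊n / p^k⌋. For p = 17, n = 1575, the terms are:
  ⌊1575/17^1⌋ = ⌊1575/17⌋ = 92
  ⌊1575/17^2⌋ = ⌊1575/289⌋ = 5
(the next term ⌊1575/17^3⌋ = 0, terminating the sum). Summing: v_17(1575!) = 92 + 5 = 97.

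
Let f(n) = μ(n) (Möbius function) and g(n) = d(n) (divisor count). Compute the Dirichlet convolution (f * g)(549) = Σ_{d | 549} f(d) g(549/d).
(μ * d)(549) = 1

Divisors of 549: [1, 3, 9, 61, 183, 549]. For each d | 549:
  d = 1: μ(1) · d(549/1) = 1 · 6 = 6
  d = 3: μ(3) · d(549/3) = -1 · 4 = -4
  d = 9: μ(9) · d(549/9) = 0 · 2 = 0
  d = 61: μ(61) · d(549/61) = -1 · 3 = -3
  d = 183: μ(183) · d(549/183) = 1 · 2 = 2
  d = 549: μ(549) · d(549/549) = 0 · 1 = 0
Summing: (μ * d)(549) = 6 + -4 + 0 + -3 + 2 + 0 = 1.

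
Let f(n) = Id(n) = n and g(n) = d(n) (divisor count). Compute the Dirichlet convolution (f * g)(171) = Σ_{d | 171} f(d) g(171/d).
(Id * d)(171) = 378

Divisors of 171: [1, 3, 9, 19, 57, 171]. For each d | 171:
  d = 1: Id(1) · d(171/1) = 1 · 6 = 6
  d = 3: Id(3) · d(171/3) = 3 · 4 = 12
  d = 9: Id(9) · d(171/9) = 9 · 2 = 18
  d = 19: Id(19) · d(171/19) = 19 · 3 = 57
  d = 57: Id(57) · d(171/57) = 57 · 2 = 114
  d = 171: Id(171) · d(171/171) = 171 · 1 = 171
Summing: (Id * d)(171) = 6 + 12 + 18 + 57 + 114 + 171 = 378.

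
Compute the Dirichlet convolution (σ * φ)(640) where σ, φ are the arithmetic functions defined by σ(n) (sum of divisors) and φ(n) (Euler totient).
(σ * φ)(640) = 10240

Divisors of 640: [1, 2, 4, 5, 8, 10, 16, 20, 32, 40, 64, 80, 128, 160, 320, 640]. For each d | 640:
  d = 1: σ(1) · φ(640/1) = 1 · 256 = 256
  d = 2: σ(2) · φ(640/2) = 3 · 128 = 384
  d = 4: σ(4) · φ(640/4) = 7 · 64 = 448
  d = 5: σ(5) · φ(640/5) = 6 · 64 = 384
  d = 8: σ(8) · φ(640/8) = 15 · 32 = 480
  d = 10: σ(10) · φ(640/10) = 18 · 32 = 576
  d = 16: σ(16) · φ(640/16) = 31 · 16 = 496
  d = 20: σ(20) · φ(640/20) = 42 · 16 = 672
  d = 32: σ(32) · φ(640/32) = 63 · 8 = 504
  d = 40: σ(40) · φ(640/40) = 90 · 8 = 720
  d = 64: σ(64) · φ(640/64) = 127 · 4 = 508
  d = 80: σ(80) · φ(640/80) = 186 · 4 = 744
  d = 128: σ(128) · φ(640/128) = 255 · 4 = 1020
  d = 160: σ(160) · φ(640/160) = 378 · 2 = 756
  d = 320: σ(320) · φ(640/320) = 762 · 1 = 762
  d = 640: σ(640) · φ(640/640) = 1530 · 1 = 1530
Summing: (σ * φ)(640) = 256 + 384 + 448 + 384 + 480 + 576 + 496 + 672 + 504 + 720 + 508 + 744 + 1020 + 756 + 762 + 1530 = 10240.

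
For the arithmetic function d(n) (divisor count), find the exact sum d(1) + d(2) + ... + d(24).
Σ_{n ≤ 24} d(n) = 84

Compute d(n) for each 1 ≤ n ≤ 24: d(1) = 1, d(2) = 2, d(3) = 2, d(4) = 3, d(5) = 2, d(6) = 4, d(7) = 2, d(8) = 4, d(9) = 3, d(10) = 4, d(11) = 2, d(12) = 6, d(13) = 2, d(14) = 4, d(15) = 4, d(16) = 5, d(17) = 2, d(18) = 6, d(19) = 2, d(20) = 6, d(21) = 4, d(22) = 4, d(23) = 2, d(24) = 8. Summing all 24 values: 84. (Dirichlet's divisor formula: Σ_{n ≤ x} d(n) = x ln(x) + (2γ − 1) x + O(√x). For x = 24, the asymptotic estimate is ≈ 79.98.)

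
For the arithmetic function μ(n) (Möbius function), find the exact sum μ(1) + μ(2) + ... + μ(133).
Σ_{n ≤ 133} μ(n) = -2

Compute μ(n) for each 1 ≤ n ≤ 133: μ(1) = 1, μ(2) = -1, μ(3) = -1, μ(4) = 0, μ(5) = -1, μ(6) = 1, μ(7) = -1, μ(8) = 0, μ(9) = 0, μ(10) = 1, μ(11) = -1, μ(12) = 0, μ(13) = -1, μ(14) = 1, μ(15) = 1, μ(16) = 0, μ(17) = -1, μ(18) = 0, μ(19) = -1, μ(20) = 0, μ(21) = 1, μ(22) = 1, μ(23) = -1, μ(24) = 0, μ(25) = 0, μ(26) = 1, μ(27) = 0, μ(28) = 0, μ(29) = -1, μ(30) = -1, μ(31) = -1, μ(32) = 0, μ(33) = 1, μ(34) = 1, μ(35) = 1, μ(36) = 0, μ(37) = -1, μ(38) = 1, μ(39) = 1, μ(40) = 0, μ(41) = -1, μ(42) = -1, μ(43) = -1, μ(44) = 0, μ(45) = 0, μ(46) = 1, μ(47) = -1, μ(48) = 0, μ(49) = 0, μ(50) = 0, μ(51) = 1, μ(52) = 0, μ(53) = -1, μ(54) = 0, μ(55) = 1, μ(56) = 0, μ(57) = 1, μ(58) = 1, μ(59) = -1, μ(60) = 0, μ(61) = -1, μ(62) = 1, μ(63) = 0, μ(64) = 0, μ(65) = 1, μ(66) = -1, μ(67) = -1, μ(68) = 0, μ(69) = 1, μ(70) = -1, μ(71) = -1, μ(72) = 0, μ(73) = -1, μ(74) = 1, μ(75) = 0, μ(76) = 0, μ(77) = 1, μ(78) = -1, μ(79) = -1, μ(80) = 0, μ(81) = 0, μ(82) = 1, μ(83) = -1, μ(84) = 0, μ(85) = 1, μ(86) = 1, μ(87) = 1, μ(88) = 0, μ(89) = -1, μ(90) = 0, μ(91) = 1, μ(92) = 0, μ(93) = 1, μ(94) = 1, μ(95) = 1, μ(96) = 0, μ(97) = -1, μ(98) = 0, μ(99) = 0, μ(100) = 0, μ(101) = -1, μ(102) = -1, μ(103) = -1, μ(104) = 0, μ(105) = -1, μ(106) = 1, μ(107) = -1, μ(108) = 0, μ(109) = -1, μ(110) = -1, μ(111) = 1, μ(112) = 0, μ(113) = -1, μ(114) = -1, μ(115) = 1, μ(116) = 0, μ(117) = 0, μ(118) = 1, μ(119) = 1, μ(120) = 0, μ(121) = 0, μ(122) = 1, μ(123) = 1, μ(124) = 0, μ(125) = 0, μ(126) = 0, μ(127) = -1, μ(128) = 0, μ(129) = 1, μ(130) = -1, μ(131) = -1, μ(132) = 0, μ(133) = 1. Summing all 133 values: -2. (Mertens function M(x) = Σ_{n ≤ x} μ(n); on average M(x) should be small (PNT ⟺ M(x) = o(x)).)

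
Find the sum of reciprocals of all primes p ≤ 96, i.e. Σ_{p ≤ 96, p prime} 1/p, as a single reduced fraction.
Σ 1/p = 42605658161771733665696611824842057/23768741896345550770650537601358310

π(96) = 24, so the primes ≤ 96 are [2, 3, 5, 7, 11, 13, 17, 19, 23, 29, 31, 37, 41, 43, 47, 53, 59, 61, 67, 71, 73, 79, 83, 89]. Summing 1/p over these primes: 42605658161771733665696611824842057/23768741896345550770650537601358310 ≈ 1.7925. Mertens estimate ln ln(96) + 0.2615 ≈ 1.7798.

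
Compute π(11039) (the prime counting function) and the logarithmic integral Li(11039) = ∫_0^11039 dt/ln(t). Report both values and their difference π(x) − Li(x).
π(11039) = 1337;  Li(11039) ≈ 1358.33;  π(x) − Li(x) ≈ -21.33.

Direct count of primes ≤ 11039 gives π(11039) = 1337. Numerical evaluation of the logarithmic integral gives Li(11039) ≈ 1358.33. The difference π(x) − Li(x) ≈ -21.33 is typically negative for small/moderate x (Li(x) overestimates), though Littlewood's theorem shows this sign changes infinitely often.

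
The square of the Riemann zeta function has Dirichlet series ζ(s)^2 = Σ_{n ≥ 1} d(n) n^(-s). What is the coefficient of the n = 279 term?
d(279) = 6

ζ(s)^2 = (Σ 1/m^s)(Σ 1/k^s). The coefficient of 1/n^s in the product is the number of ordered pairs (m, k) with mk = n, which equals d(n). For n = 279, divisors are [1, 3, 9, 31, 93, 279], so d(279) = 6.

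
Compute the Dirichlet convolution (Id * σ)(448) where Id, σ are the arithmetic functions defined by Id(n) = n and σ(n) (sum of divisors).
(Id * σ)(448) = 11535

Divisors of 448: [1, 2, 4, 7, 8, 14, 16, 28, 32, 56, 64, 112, 224, 448]. For each d | 448:
  d = 1: Id(1) · σ(448/1) = 1 · 1016 = 1016
  d = 2: Id(2) · σ(448/2) = 2 · 504 = 1008
  d = 4: Id(4) · σ(448/4) = 4 · 248 = 992
  d = 7: Id(7) · σ(448/7) = 7 · 127 = 889
  d = 8: Id(8) · σ(448/8) = 8 · 120 = 960
  d = 14: Id(14) · σ(448/14) = 14 · 63 = 882
  d = 16: Id(16) · σ(448/16) = 16 · 56 = 896
  d = 28: Id(28) · σ(448/28) = 28 · 31 = 868
  d = 32: Id(32) · σ(448/32) = 32 · 24 = 768
  d = 56: Id(56) · σ(448/56) = 56 · 15 = 840
  d = 64: Id(64) · σ(448/64) = 64 · 8 = 512
  d = 112: Id(112) · σ(448/112) = 112 · 7 = 784
  d = 224: Id(224) · σ(448/224) = 224 · 3 = 672
  d = 448: Id(448) · σ(448/448) = 448 · 1 = 448
Summing: (Id * σ)(448) = 1016 + 1008 + 992 + 889 + 960 + 882 + 896 + 868 + 768 + 840 + 512 + 784 + 672 + 448 = 11535.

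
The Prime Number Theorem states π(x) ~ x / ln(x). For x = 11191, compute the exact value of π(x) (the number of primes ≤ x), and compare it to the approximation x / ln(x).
π(11191) = 1355;  x/ln(x) ≈ 1200.38;  relative error ≈ 11.41%.

Directly count primes up to 11191: π(11191) = 1355. The PNT approximation gives 11191/ln(11191) ≈ 11191/9.32287 ≈ 1200.38. Relative error (π(x) − x/ln(x)) / π(x) ≈ 11.41%; the approximation is known to undercount slightly (Li(x) is a better estimate).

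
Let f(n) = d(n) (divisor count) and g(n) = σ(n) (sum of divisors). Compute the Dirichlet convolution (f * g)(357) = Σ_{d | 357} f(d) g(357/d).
(d * σ)(357) = 1200

Divisors of 357: [1, 3, 7, 17, 21, 51, 119, 357]. For each d | 357:
  d = 1: d(1) · σ(357/1) = 1 · 576 = 576
  d = 3: d(3) · σ(357/3) = 2 · 144 = 288
  d = 7: d(7) · σ(357/7) = 2 · 72 = 144
  d = 17: d(17) · σ(357/17) = 2 · 32 = 64
  d = 21: d(21) · σ(357/21) = 4 · 18 = 72
  d = 51: d(51) · σ(357/51) = 4 · 8 = 32
  d = 119: d(119) · σ(357/119) = 4 · 4 = 16
  d = 357: d(357) · σ(357/357) = 8 · 1 = 8
Summing: (d * σ)(357) = 576 + 288 + 144 + 64 + 72 + 32 + 16 + 8 = 1200.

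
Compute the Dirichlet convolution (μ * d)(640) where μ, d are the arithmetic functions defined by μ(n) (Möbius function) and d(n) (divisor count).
(μ * d)(640) = 1

Divisors of 640: [1, 2, 4, 5, 8, 10, 16, 20, 32, 40, 64, 80, 128, 160, 320, 640]. For each d | 640:
  d = 1: μ(1) · d(640/1) = 1 · 16 = 16
  d = 2: μ(2) · d(640/2) = -1 · 14 = -14
  d = 4: μ(4) · d(640/4) = 0 · 12 = 0
  d = 5: μ(5) · d(640/5) = -1 · 8 = -8
  d = 8: μ(8) · d(640/8) = 0 · 10 = 0
  d = 10: μ(10) · d(640/10) = 1 · 7 = 7
  d = 16: μ(16) · d(640/16) = 0 · 8 = 0
  d = 20: μ(20) · d(640/20) = 0 · 6 = 0
  d = 32: μ(32) · d(640/32) = 0 · 6 = 0
  d = 40: μ(40) · d(640/40) = 0 · 5 = 0
  d = 64: μ(64) · d(640/64) = 0 · 4 = 0
  d = 80: μ(80) · d(640/80) = 0 · 4 = 0
  d = 128: μ(128) · d(640/128) = 0 · 2 = 0
  d = 160: μ(160) · d(640/160) = 0 · 3 = 0
  d = 320: μ(320) · d(640/320) = 0 · 2 = 0
  d = 640: μ(640) · d(640/640) = 0 · 1 = 0
Summing: (μ * d)(640) = 16 + -14 + 0 + -8 + 0 + 7 + 0 + 0 + 0 + 0 + 0 + 0 + 0 + 0 + 0 + 0 = 1.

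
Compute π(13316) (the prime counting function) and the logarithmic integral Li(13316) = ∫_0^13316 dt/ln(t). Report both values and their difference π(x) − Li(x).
π(13316) = 1581;  Li(13316) ≈ 1600.42;  π(x) − Li(x) ≈ -19.42.

Direct count of primes ≤ 13316 gives π(13316) = 1581. Numerical evaluation of the logarithmic integral gives Li(13316) ≈ 1600.42. The difference π(x) − Li(x) ≈ -19.42 is typically negative for small/moderate x (Li(x) overestimates), though Littlewood's theorem shows this sign changes infinitely often.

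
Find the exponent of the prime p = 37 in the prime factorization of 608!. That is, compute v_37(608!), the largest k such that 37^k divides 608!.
v_37(608!) = 16

Legendre's formula: v_p(n!) = Σ_{k ≥ 1} ⌊n / p^k⌋. For p = 37, n = 608, the terms are:
  ⌊608/37^1⌋ = ⌊608/37⌋ = 16
(the next term ⌊608/37^2⌋ = 0, terminating the sum). Summing: v_37(608!) = 16 = 16.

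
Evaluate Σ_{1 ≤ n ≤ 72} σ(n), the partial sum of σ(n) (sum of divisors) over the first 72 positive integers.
Σ_{n ≤ 72} σ(n) = 4332

Compute σ(n) for each 1 ≤ n ≤ 72: σ(1) = 1, σ(2) = 3, σ(3) = 4, σ(4) = 7, σ(5) = 6, σ(6) = 12, σ(7) = 8, σ(8) = 15, σ(9) = 13, σ(10) = 18, σ(11) = 12, σ(12) = 28, σ(13) = 14, σ(14) = 24, σ(15) = 24, σ(16) = 31, σ(17) = 18, σ(18) = 39, σ(19) = 20, σ(20) = 42, σ(21) = 32, σ(22) = 36, σ(23) = 24, σ(24) = 60, σ(25) = 31, σ(26) = 42, σ(27) = 40, σ(28) = 56, σ(29) = 30, σ(30) = 72, σ(31) = 32, σ(32) = 63, σ(33) = 48, σ(34) = 54, σ(35) = 48, σ(36) = 91, σ(37) = 38, σ(38) = 60, σ(39) = 56, σ(40) = 90, σ(41) = 42, σ(42) = 96, σ(43) = 44, σ(44) = 84, σ(45) = 78, σ(46) = 72, σ(47) = 48, σ(48) = 124, σ(49) = 57, σ(50) = 93, σ(51) = 72, σ(52) = 98, σ(53) = 54, σ(54) = 120, σ(55) = 72, σ(56) = 120, σ(57) = 80, σ(58) = 90, σ(59) = 60, σ(60) = 168, σ(61) = 62, σ(62) = 96, σ(63) = 104, σ(64) = 127, σ(65) = 84, σ(66) = 144, σ(67) = 68, σ(68) = 126, σ(69) = 96, σ(70) = 144, σ(71) = 72, σ(72) = 195. Summing all 72 values: 4332. (Average order: Σ_{n ≤ x} σ(n) ~ (π²/12) x². For x = 72, (π²/12)·72² ≈ 4263.67.)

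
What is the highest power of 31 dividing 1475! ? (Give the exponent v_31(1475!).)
v_31(1475!) = 48

Legendre's formula: v_p(n!) = Σ_{k ≥ 1} ⌊n / p^k⌋. For p = 31, n = 1475, the terms are:
  ⌊1475/31^1⌋ = ⌊1475/31⌋ = 47
  ⌊1475/31^2⌋ = ⌊1475/961⌋ = 1
(the next term ⌊1475/31^3⌋ = 0, terminating the sum). Summing: v_31(1475!) = 47 + 1 = 48.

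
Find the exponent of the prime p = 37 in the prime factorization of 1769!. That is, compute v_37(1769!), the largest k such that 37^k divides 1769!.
v_37(1769!) = 48

Legendre's formula: v_p(n!) = Σ_{k ≥ 1} ⌊n / p^k⌋. For p = 37, n = 1769, the terms are:
  ⌊1769/37^1⌋ = ⌊1769/37⌋ = 47
  ⌊1769/37^2⌋ = ⌊1769/1369⌋ = 1
(the next term ⌊1769/37^3⌋ = 0, terminating the sum). Summing: v_37(1769!) = 47 + 1 = 48.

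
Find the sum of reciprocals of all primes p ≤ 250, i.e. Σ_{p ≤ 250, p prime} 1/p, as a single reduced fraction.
Σ 1/p = 506873196134241441348690763593294873492730445394823722837469097176314709804649267964680634478659521/256041159035492609053110100510385311995538591998443060216114576417920917800321526504084465112487730

π(250) = 53, so the primes ≤ 250 are [2, 3, 5, 7, 11, 13, 17, 19, 23, 29, 31, 37, 41, 43, 47, 53, 59, 61, 67, 71, 73, 79, 83, 89, 97, 101, 103, 107, 109, 113, 127, 131, 137, 139, 149, 151, 157, 163, 167, 173, 179, 181, 191, 193, 197, 199, 211, 223, 227, 229, 233, 239, 241]. Summing 1/p over these primes: 506873196134241441348690763593294873492730445394823722837469097176314709804649267964680634478659521/256041159035492609053110100510385311995538591998443060216114576417920917800321526504084465112487730 ≈ 1.9797. Mertens estimate ln ln(250) + 0.2615 ≈ 1.9701.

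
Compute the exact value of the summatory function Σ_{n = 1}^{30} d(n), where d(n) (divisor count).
Σ_{n ≤ 30} d(n) = 111

Compute d(n) for each 1 ≤ n ≤ 30: d(1) = 1, d(2) = 2, d(3) = 2, d(4) = 3, d(5) = 2, d(6) = 4, d(7) = 2, d(8) = 4, d(9) = 3, d(10) = 4, d(11) = 2, d(12) = 6, d(13) = 2, d(14) = 4, d(15) = 4, d(16) = 5, d(17) = 2, d(18) = 6, d(19) = 2, d(20) = 6, d(21) = 4, d(22) = 4, d(23) = 2, d(24) = 8, d(25) = 3, d(26) = 4, d(27) = 4, d(28) = 6, d(29) = 2, d(30) = 8. Summing all 30 values: 111. (Dirichlet's divisor formula: Σ_{n ≤ x} d(n) = x ln(x) + (2γ − 1) x + O(√x). For x = 30, the asymptotic estimate is ≈ 106.67.)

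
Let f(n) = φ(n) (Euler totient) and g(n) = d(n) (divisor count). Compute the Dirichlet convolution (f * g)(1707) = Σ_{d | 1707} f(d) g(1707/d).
(φ * d)(1707) = 2280

Divisors of 1707: [1, 3, 569, 1707]. For each d | 1707:
  d = 1: φ(1) · d(1707/1) = 1 · 4 = 4
  d = 3: φ(3) · d(1707/3) = 2 · 2 = 4
  d = 569: φ(569) · d(1707/569) = 568 · 2 = 1136
  d = 1707: φ(1707) · d(1707/1707) = 1136 · 1 = 1136
Summing: (φ * d)(1707) = 4 + 4 + 1136 + 1136 = 2280.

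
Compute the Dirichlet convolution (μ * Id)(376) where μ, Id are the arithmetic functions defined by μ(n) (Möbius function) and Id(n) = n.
(μ * Id)(376) = 184

Divisors of 376: [1, 2, 4, 8, 47, 94, 188, 376]. For each d | 376:
  d = 1: μ(1) · Id(376/1) = 1 · 376 = 376
  d = 2: μ(2) · Id(376/2) = -1 · 188 = -188
  d = 4: μ(4) · Id(376/4) = 0 · 94 = 0
  d = 8: μ(8) · Id(376/8) = 0 · 47 = 0
  d = 47: μ(47) · Id(376/47) = -1 · 8 = -8
  d = 94: μ(94) · Id(376/94) = 1 · 4 = 4
  d = 188: μ(188) · Id(376/188) = 0 · 2 = 0
  d = 376: μ(376) · Id(376/376) = 0 · 1 = 0
Summing: (μ * Id)(376) = 376 + -188 + 0 + 0 + -8 + 4 + 0 + 0 = 184.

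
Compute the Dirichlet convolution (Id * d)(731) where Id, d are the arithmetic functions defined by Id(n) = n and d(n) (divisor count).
(Id * d)(731) = 855

Divisors of 731: [1, 17, 43, 731]. For each d | 731:
  d = 1: Id(1) · d(731/1) = 1 · 4 = 4
  d = 17: Id(17) · d(731/17) = 17 · 2 = 34
  d = 43: Id(43) · d(731/43) = 43 · 2 = 86
  d = 731: Id(731) · d(731/731) = 731 · 1 = 731
Summing: (Id * d)(731) = 4 + 34 + 86 + 731 = 855.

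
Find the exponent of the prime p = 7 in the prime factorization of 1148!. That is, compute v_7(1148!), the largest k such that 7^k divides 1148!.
v_7(1148!) = 190

Legendre's formula: v_p(n!) = Σ_{k ≥ 1} ⌊n / p^k⌋. For p = 7, n = 1148, the terms are:
  ⌊1148/7^1⌋ = ⌊1148/7⌋ = 164
  ⌊1148/7^2⌋ = ⌊1148/49⌋ = 23
  ⌊1148/7^3⌋ = ⌊1148/343⌋ = 3
(the next term ⌊1148/7^4⌋ = 0, terminating the sum). Summing: v_7(1148!) = 164 + 23 + 3 = 190.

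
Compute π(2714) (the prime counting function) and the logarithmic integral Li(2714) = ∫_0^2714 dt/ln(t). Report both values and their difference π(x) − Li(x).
π(2714) = 396;  Li(2714) ≈ 406.82;  π(x) − Li(x) ≈ -10.82.

Direct count of primes ≤ 2714 gives π(2714) = 396. Numerical evaluation of the logarithmic integral gives Li(2714) ≈ 406.82. The difference π(x) − Li(x) ≈ -10.82 is typically negative for small/moderate x (Li(x) overestimates), though Littlewood's theorem shows this sign changes infinitely often.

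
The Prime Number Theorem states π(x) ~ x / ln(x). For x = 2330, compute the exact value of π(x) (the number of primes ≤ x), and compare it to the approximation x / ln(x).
π(2330) = 344;  x/ln(x) ≈ 300.50;  relative error ≈ 12.64%.

Directly count primes up to 2330: π(2330) = 344. The PNT approximation gives 2330/ln(2330) ≈ 2330/7.75362 ≈ 300.50. Relative error (π(x) − x/ln(x)) / π(x) ≈ 12.64%; the approximation is known to undercount slightly (Li(x) is a better estimate).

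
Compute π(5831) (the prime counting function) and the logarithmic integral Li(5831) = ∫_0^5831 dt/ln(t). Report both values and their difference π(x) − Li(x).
π(5831) = 765;  Li(5831) ≈ 780.96;  π(x) − Li(x) ≈ -15.96.

Direct count of primes ≤ 5831 gives π(5831) = 765. Numerical evaluation of the logarithmic integral gives Li(5831) ≈ 780.96. The difference π(x) − Li(x) ≈ -15.96 is typically negative for small/moderate x (Li(x) overestimates), though Littlewood's theorem shows this sign changes infinitely often.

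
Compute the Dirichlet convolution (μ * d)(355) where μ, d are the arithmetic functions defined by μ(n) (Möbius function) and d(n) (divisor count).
(μ * d)(355) = 1

Divisors of 355: [1, 5, 71, 355]. For each d | 355:
  d = 1: μ(1) · d(355/1) = 1 · 4 = 4
  d = 5: μ(5) · d(355/5) = -1 · 2 = -2
  d = 71: μ(71) · d(355/71) = -1 · 2 = -2
  d = 355: μ(355) · d(355/355) = 1 · 1 = 1
Summing: (μ * d)(355) = 4 + -2 + -2 + 1 = 1.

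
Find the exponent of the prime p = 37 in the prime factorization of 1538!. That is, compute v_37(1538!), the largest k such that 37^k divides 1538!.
v_37(1538!) = 42

Legendre's formula: v_p(n!) = Σ_{k ≥ 1} ⌊n / p^k⌋. For p = 37, n = 1538, the terms are:
  ⌊1538/37^1⌋ = ⌊1538/37⌋ = 41
  ⌊1538/37^2⌋ = ⌊1538/1369⌋ = 1
(the next term ⌊1538/37^3⌋ = 0, terminating the sum). Summing: v_37(1538!) = 41 + 1 = 42.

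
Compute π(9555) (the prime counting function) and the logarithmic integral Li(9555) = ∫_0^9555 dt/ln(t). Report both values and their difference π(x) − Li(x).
π(9555) = 1183;  Li(9555) ≈ 1197.70;  π(x) − Li(x) ≈ -14.70.

Direct count of primes ≤ 9555 gives π(9555) = 1183. Numerical evaluation of the logarithmic integral gives Li(9555) ≈ 1197.70. The difference π(x) − Li(x) ≈ -14.70 is typically negative for small/moderate x (Li(x) overestimates), though Littlewood's theorem shows this sign changes infinitely often.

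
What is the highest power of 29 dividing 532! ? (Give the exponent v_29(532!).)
v_29(532!) = 18

Legendre's formula: v_p(n!) = Σ_{k ≥ 1} ⌊n / p^k⌋. For p = 29, n = 532, the terms are:
  ⌊532/29^1⌋ = ⌊532/29⌋ = 18
(the next term ⌊532/29^2⌋ = 0, terminating the sum). Summing: v_29(532!) = 18 = 18.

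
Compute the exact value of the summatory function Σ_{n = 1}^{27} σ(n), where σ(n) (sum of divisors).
Σ_{n ≤ 27} σ(n) = 604

Compute σ(n) for each 1 ≤ n ≤ 27: σ(1) = 1, σ(2) = 3, σ(3) = 4, σ(4) = 7, σ(5) = 6, σ(6) = 12, σ(7) = 8, σ(8) = 15, σ(9) = 13, σ(10) = 18, σ(11) = 12, σ(12) = 28, σ(13) = 14, σ(14) = 24, σ(15) = 24, σ(16) = 31, σ(17) = 18, σ(18) = 39, σ(19) = 20, σ(20) = 42, σ(21) = 32, σ(22) = 36, σ(23) = 24, σ(24) = 60, σ(25) = 31, σ(26) = 42, σ(27) = 40. Summing all 27 values: 604. (Average order: Σ_{n ≤ x} σ(n) ~ (π²/12) x². For x = 27, (π²/12)·27² ≈ 599.58.)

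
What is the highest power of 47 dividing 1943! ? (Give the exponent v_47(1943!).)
v_47(1943!) = 41

Legendre's formula: v_p(n!) = Σ_{k ≥ 1} ⌊n / p^k⌋. For p = 47, n = 1943, the terms are:
  ⌊1943/47^1⌋ = ⌊1943/47⌋ = 41
(the next term ⌊1943/47^2⌋ = 0, terminating the sum). Summing: v_47(1943!) = 41 = 41.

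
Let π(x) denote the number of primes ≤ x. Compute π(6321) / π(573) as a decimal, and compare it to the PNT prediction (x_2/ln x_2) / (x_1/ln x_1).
π(6321)/π(573) = 822/105 ≈ 7.8286;  PNT prediction ≈ 8.0053.

π(573) = 105 and π(6321) = 822, so π(6321)/π(573) ≈ 7.8286. The PNT-predicted ratio is (6321/ln(6321)) / (573/ln(573)) ≈ 8.0053. The two agree to within a few percent, as expected.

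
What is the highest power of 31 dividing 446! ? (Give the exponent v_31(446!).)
v_31(446!) = 14

Legendre's formula: v_p(n!) = Σ_{k ≥ 1} ⌊n / p^k⌋. For p = 31, n = 446, the terms are:
  ⌊446/31^1⌋ = ⌊446/31⌋ = 14
(the next term ⌊446/31^2⌋ = 0, terminating the sum). Summing: v_31(446!) = 14 = 14.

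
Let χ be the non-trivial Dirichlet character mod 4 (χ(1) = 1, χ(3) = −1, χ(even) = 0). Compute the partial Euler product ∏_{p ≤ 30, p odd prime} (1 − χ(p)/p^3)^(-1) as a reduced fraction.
∏ = 332738560088645051275/343395528292159193088

The odd primes p ≤ 30 are [3, 5, 7, 11, 13, 17, 19, 23, 29]. For each, χ(p) = 1 if p ≡ 1 mod 4, χ(p) = −1 if p ≡ 3 mod 4. Taking (1 − χ(p)/p^3)^(-1) = p^3/(p^3 − χ(p)): (1 − (-1)/3^3)^(-1) · (1 − (1)/5^3)^(-1) · (1 − (-1)/7^3)^(-1) · (1 − (-1)/11^3)^(-1) · (1 − (1)/13^3)^(-1) · (1 − (1)/17^3)^(-1) · (1 − (-1)/19^3)^(-1) · (1 − (-1)/23^3)^(-1) · (1 − (1)/29^3)^(-1) = 332738560088645051275/343395528292159193088.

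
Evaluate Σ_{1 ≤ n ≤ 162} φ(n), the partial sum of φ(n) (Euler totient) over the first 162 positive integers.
Σ_{n ≤ 162} φ(n) = 7992

Compute φ(n) for each 1 ≤ n ≤ 162: φ(1) = 1, φ(2) = 1, φ(3) = 2, φ(4) = 2, φ(5) = 4, φ(6) = 2, φ(7) = 6, φ(8) = 4, φ(9) = 6, φ(10) = 4, φ(11) = 10, φ(12) = 4, φ(13) = 12, φ(14) = 6, φ(15) = 8, φ(16) = 8, φ(17) = 16, φ(18) = 6, φ(19) = 18, φ(20) = 8, φ(21) = 12, φ(22) = 10, φ(23) = 22, φ(24) = 8, φ(25) = 20, φ(26) = 12, φ(27) = 18, φ(28) = 12, φ(29) = 28, φ(30) = 8, φ(31) = 30, φ(32) = 16, φ(33) = 20, φ(34) = 16, φ(35) = 24, φ(36) = 12, φ(37) = 36, φ(38) = 18, φ(39) = 24, φ(40) = 16, φ(41) = 40, φ(42) = 12, φ(43) = 42, φ(44) = 20, φ(45) = 24, φ(46) = 22, φ(47) = 46, φ(48) = 16, φ(49) = 42, φ(50) = 20, φ(51) = 32, φ(52) = 24, φ(53) = 52, φ(54) = 18, φ(55) = 40, φ(56) = 24, φ(57) = 36, φ(58) = 28, φ(59) = 58, φ(60) = 16, φ(61) = 60, φ(62) = 30, φ(63) = 36, φ(64) = 32, φ(65) = 48, φ(66) = 20, φ(67) = 66, φ(68) = 32, φ(69) = 44, φ(70) = 24, φ(71) = 70, φ(72) = 24, φ(73) = 72, φ(74) = 36, φ(75) = 40, φ(76) = 36, φ(77) = 60, φ(78) = 24, φ(79) = 78, φ(80) = 32, φ(81) = 54, φ(82) = 40, φ(83) = 82, φ(84) = 24, φ(85) = 64, φ(86) = 42, φ(87) = 56, φ(88) = 40, φ(89) = 88, φ(90) = 24, φ(91) = 72, φ(92) = 44, φ(93) = 60, φ(94) = 46, φ(95) = 72, φ(96) = 32, φ(97) = 96, φ(98) = 42, φ(99) = 60, φ(100) = 40, φ(101) = 100, φ(102) = 32, φ(103) = 102, φ(104) = 48, φ(105) = 48, φ(106) = 52, φ(107) = 106, φ(108) = 36, φ(109) = 108, φ(110) = 40, φ(111) = 72, φ(112) = 48, φ(113) = 112, φ(114) = 36, φ(115) = 88, φ(116) = 56, φ(117) = 72, φ(118) = 58, φ(119) = 96, φ(120) = 32, φ(121) = 110, φ(122) = 60, φ(123) = 80, φ(124) = 60, φ(125) = 100, φ(126) = 36, φ(127) = 126, φ(128) = 64, φ(129) = 84, φ(130) = 48, φ(131) = 130, φ(132) = 40, φ(133) = 108, φ(134) = 66, φ(135) = 72, φ(136) = 64, φ(137) = 136, φ(138) = 44, φ(139) = 138, φ(140) = 48, φ(141) = 92, φ(142) = 70, φ(143) = 120, φ(144) = 48, φ(145) = 112, φ(146) = 72, φ(147) = 84, φ(148) = 72, φ(149) = 148, φ(150) = 40, φ(151) = 150, φ(152) = 72, φ(153) = 96, φ(154) = 60, φ(155) = 120, φ(156) = 48, φ(157) = 156, φ(158) = 78, φ(159) = 104, φ(160) = 64, φ(161) = 132, φ(162) = 54. Summing all 162 values: 7992. (Average order: Σ_{n ≤ x} φ(n) ~ (3/π²) x². For x = 162, (3/π²)·162² ≈ 7977.22.)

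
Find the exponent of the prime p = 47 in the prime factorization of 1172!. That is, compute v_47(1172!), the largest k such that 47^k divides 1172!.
v_47(1172!) = 24

Legendre's formula: v_p(n!) = Σ_{k ≥ 1} ⌊n / p^k⌋. For p = 47, n = 1172, the terms are:
  ⌊1172/47^1⌋ = ⌊1172/47⌋ = 24
(the next term ⌊1172/47^2⌋ = 0, terminating the sum). Summing: v_47(1172!) = 24 = 24.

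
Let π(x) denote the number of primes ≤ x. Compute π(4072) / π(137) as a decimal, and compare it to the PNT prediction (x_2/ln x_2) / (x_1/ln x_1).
π(4072)/π(137) = 560/33 ≈ 16.9697;  PNT prediction ≈ 17.5934.

π(137) = 33 and π(4072) = 560, so π(4072)/π(137) ≈ 16.9697. The PNT-predicted ratio is (4072/ln(4072)) / (137/ln(137)) ≈ 17.5934. The two agree to within a few percent, as expected.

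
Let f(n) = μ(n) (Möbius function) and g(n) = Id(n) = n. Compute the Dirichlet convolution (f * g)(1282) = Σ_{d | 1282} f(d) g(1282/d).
(μ * Id)(1282) = 640

Divisors of 1282: [1, 2, 641, 1282]. For each d | 1282:
  d = 1: μ(1) · Id(1282/1) = 1 · 1282 = 1282
  d = 2: μ(2) · Id(1282/2) = -1 · 641 = -641
  d = 641: μ(641) · Id(1282/641) = -1 · 2 = -2
  d = 1282: μ(1282) · Id(1282/1282) = 1 · 1 = 1
Summing: (μ * Id)(1282) = 1282 + -641 + -2 + 1 = 640.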